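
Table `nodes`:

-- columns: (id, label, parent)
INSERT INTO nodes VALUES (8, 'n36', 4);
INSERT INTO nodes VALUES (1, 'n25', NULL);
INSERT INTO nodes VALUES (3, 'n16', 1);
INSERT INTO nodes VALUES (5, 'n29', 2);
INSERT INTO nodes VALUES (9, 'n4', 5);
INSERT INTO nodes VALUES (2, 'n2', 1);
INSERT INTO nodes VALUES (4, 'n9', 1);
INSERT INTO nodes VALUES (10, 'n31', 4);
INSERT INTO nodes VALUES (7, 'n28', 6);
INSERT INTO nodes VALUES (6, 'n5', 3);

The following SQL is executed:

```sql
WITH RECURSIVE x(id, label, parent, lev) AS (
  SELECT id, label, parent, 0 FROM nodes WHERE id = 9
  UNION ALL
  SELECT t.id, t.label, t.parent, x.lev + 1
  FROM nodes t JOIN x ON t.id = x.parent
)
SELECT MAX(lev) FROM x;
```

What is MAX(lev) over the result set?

3

Base: id=9 (n4), parent=5, lev 0.
Iteration 1: join on id=5 -> n29 (id 5, parent=2, lev 1).
Iteration 2: join on id=2 -> n2 (id 2, parent=1, lev 2).
Iteration 3: join on id=1 -> n25 (id 1, parent=NULL, lev 3).
Iteration 4: parent is NULL; no match; recursion stops.
lev values: 0, 1, 2, 3; the maximum is 3.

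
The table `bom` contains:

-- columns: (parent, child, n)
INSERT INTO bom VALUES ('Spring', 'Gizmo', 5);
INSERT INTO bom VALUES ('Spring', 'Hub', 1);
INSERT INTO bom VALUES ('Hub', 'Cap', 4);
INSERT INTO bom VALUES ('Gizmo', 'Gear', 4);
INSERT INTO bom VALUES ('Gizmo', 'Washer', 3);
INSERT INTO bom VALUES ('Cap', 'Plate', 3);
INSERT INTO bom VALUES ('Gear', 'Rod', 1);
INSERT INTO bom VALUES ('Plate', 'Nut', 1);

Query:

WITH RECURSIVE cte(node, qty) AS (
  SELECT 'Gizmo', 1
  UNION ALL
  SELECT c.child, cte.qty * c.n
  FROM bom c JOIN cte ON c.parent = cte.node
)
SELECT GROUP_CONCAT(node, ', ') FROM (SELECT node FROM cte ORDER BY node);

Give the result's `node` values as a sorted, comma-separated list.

Base: (Gizmo, qty=1).
Iteration 1: components of {Gizmo} -> Gear = 1*4 = 4, Washer = 1*3 = 3.
Iteration 2: components of {Gear,Washer} -> Rod = 4*1 = 4.
Iteration 3: no further components; recursion stops.

Gear, Gizmo, Rod, Washer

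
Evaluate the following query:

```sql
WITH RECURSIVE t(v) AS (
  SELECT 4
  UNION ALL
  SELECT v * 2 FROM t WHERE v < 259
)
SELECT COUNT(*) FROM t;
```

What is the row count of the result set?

Base: v=4.
Iteration 1: 4 < 259 holds -> v = 4 * 2 = 8.
Iteration 2: 8 < 259 holds -> v = 8 * 2 = 16.
Iteration 3: 16 < 259 holds -> v = 16 * 2 = 32.
Iteration 4: 32 < 259 holds -> v = 32 * 2 = 64.
Iteration 5: 64 < 259 holds -> v = 64 * 2 = 128.
Iteration 6: 128 < 259 holds -> v = 128 * 2 = 256.
Iteration 7: 256 < 259 holds -> v = 256 * 2 = 512.
Iteration 8: 512 < 259 fails; recursion stops.
Total rows emitted: 8.

8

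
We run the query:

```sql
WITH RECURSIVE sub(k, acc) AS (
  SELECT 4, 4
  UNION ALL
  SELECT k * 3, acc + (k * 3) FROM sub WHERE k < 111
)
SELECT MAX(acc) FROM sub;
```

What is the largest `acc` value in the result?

Base: k=4, acc=4.
Iteration 1: 4 < 111 holds -> k = 4 * 3 = 12, acc = 4 + 12 = 16.
Iteration 2: 12 < 111 holds -> k = 12 * 3 = 36, acc = 16 + 36 = 52.
Iteration 3: 36 < 111 holds -> k = 36 * 3 = 108, acc = 52 + 108 = 160.
Iteration 4: 108 < 111 holds -> k = 108 * 3 = 324, acc = 160 + 324 = 484.
Iteration 5: 324 < 111 fails; recursion stops.
acc values: 4, 16, 52, 160, 484; the maximum is 484.

484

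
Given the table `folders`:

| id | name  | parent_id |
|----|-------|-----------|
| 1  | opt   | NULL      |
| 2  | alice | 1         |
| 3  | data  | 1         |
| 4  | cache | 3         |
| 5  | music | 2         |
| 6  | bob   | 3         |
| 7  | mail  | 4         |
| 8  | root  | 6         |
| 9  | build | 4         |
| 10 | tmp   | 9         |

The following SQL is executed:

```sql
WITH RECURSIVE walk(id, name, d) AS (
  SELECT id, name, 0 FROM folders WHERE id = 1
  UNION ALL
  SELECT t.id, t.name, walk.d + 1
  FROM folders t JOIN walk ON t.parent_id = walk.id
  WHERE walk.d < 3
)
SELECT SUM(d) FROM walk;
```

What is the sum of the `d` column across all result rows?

Base: id=1 (opt) at d 0.
Iteration 1: rows with parent_id in {1} -> alice (id 2, d 1), data (id 3, d 1).
Iteration 2: rows with parent_id in {2,3} -> cache (id 4, d 2), music (id 5, d 2), bob (id 6, d 2).
Iteration 3: rows with parent_id in {4,5,6} -> mail (id 7, d 3), root (id 8, d 3), build (id 9, d 3).
Iteration 4: d < 3 fails for all current rows; recursion stops.
SUM(d) = 0 + 1 + 1 + 2 + 2 + 2 + 3 + 3 + 3 = 17.

17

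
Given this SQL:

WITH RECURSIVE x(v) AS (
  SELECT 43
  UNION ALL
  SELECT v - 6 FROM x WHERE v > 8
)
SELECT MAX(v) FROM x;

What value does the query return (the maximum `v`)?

Base: v=43.
Iteration 1: 43 > 8 holds -> v = 43 - 6 = 37.
Iteration 2: 37 > 8 holds -> v = 37 - 6 = 31.
Iteration 3: 31 > 8 holds -> v = 31 - 6 = 25.
Iteration 4: 25 > 8 holds -> v = 25 - 6 = 19.
Iteration 5: 19 > 8 holds -> v = 19 - 6 = 13.
Iteration 6: 13 > 8 holds -> v = 13 - 6 = 7.
Iteration 7: 7 > 8 fails; recursion stops.
v values: 43, 37, 31, 25, 19, 13, 7; the maximum is 43.

43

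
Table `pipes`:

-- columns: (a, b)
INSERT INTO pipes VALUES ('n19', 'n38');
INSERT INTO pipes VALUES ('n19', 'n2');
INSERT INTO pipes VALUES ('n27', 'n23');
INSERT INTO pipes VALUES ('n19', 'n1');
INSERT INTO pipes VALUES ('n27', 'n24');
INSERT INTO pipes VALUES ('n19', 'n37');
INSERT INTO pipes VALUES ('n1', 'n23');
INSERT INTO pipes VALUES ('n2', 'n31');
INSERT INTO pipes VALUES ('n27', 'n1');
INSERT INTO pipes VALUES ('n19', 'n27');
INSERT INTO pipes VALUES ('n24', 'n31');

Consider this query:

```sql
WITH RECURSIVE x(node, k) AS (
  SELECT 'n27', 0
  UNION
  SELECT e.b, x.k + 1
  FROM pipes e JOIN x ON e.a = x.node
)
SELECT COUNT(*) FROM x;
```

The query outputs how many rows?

6

Base: (n27, k=0).
Iteration 1: edges from {n27} -> (n1, k=1), (n23, k=1), (n24, k=1).
Iteration 2: edges from {n1,n23,n24} -> (n23, k=2), (n31, k=2).
Iteration 3: no outgoing edges from {n23,n31}; recursion stops.
Total rows emitted: 6.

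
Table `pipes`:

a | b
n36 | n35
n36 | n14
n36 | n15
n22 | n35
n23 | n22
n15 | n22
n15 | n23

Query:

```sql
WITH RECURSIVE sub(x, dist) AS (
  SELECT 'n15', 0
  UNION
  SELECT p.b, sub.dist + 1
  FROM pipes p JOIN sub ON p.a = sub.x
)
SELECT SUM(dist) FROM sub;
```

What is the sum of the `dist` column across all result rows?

9

Base: (n15, dist=0).
Iteration 1: edges from {n15} -> (n22, dist=1), (n23, dist=1).
Iteration 2: edges from {n22,n23} -> (n22, dist=2), (n35, dist=2).
Iteration 3: edges from {n22,n35} -> (n35, dist=3).
Iteration 4: no outgoing edges from {n35}; recursion stops.
SUM(dist) = 0 + 1 + 1 + 2 + 2 + 3 = 9.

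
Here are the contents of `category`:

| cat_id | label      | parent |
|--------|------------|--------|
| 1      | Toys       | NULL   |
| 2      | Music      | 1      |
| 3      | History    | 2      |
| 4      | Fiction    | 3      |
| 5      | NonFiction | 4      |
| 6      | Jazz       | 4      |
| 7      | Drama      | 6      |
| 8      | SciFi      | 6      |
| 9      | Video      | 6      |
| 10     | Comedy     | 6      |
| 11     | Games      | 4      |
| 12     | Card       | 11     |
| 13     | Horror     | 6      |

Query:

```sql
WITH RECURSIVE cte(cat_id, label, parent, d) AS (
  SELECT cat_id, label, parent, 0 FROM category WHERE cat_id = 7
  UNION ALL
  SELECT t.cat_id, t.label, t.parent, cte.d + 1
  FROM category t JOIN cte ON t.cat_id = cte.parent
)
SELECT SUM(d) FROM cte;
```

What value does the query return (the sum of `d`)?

15

Base: cat_id=7 (Drama), parent=6, d 0.
Iteration 1: join on cat_id=6 -> Jazz (id 6, parent=4, d 1).
Iteration 2: join on cat_id=4 -> Fiction (id 4, parent=3, d 2).
Iteration 3: join on cat_id=3 -> History (id 3, parent=2, d 3).
Iteration 4: join on cat_id=2 -> Music (id 2, parent=1, d 4).
Iteration 5: join on cat_id=1 -> Toys (id 1, parent=NULL, d 5).
Iteration 6: parent is NULL; no match; recursion stops.
SUM(d) = 0 + 1 + 2 + 3 + 4 + 5 = 15.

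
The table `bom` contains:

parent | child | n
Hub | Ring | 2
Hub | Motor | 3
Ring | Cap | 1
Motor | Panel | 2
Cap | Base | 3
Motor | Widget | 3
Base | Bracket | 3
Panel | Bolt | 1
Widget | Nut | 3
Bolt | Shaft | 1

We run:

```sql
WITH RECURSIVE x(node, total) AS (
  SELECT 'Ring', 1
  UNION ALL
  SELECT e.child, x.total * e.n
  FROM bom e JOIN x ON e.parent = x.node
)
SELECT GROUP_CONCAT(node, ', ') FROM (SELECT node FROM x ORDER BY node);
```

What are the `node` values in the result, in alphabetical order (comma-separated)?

Base: (Ring, total=1).
Iteration 1: components of {Ring} -> Cap = 1*1 = 1.
Iteration 2: components of {Cap} -> Base = 1*3 = 3.
Iteration 3: components of {Base} -> Bracket = 3*3 = 9.
Iteration 4: no further components; recursion stops.

Base, Bracket, Cap, Ring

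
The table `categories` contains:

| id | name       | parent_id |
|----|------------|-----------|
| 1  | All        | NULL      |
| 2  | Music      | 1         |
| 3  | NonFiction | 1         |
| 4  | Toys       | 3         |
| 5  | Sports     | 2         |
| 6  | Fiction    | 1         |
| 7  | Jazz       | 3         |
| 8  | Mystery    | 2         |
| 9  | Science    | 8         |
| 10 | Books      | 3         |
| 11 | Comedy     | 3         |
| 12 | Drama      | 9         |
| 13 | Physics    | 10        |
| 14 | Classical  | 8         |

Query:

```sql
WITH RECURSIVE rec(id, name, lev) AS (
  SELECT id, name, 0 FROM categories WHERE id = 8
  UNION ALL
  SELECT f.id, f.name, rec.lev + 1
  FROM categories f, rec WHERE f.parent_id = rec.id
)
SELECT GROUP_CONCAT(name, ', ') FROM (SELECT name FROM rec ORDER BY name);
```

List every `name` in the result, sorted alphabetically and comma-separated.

Classical, Drama, Mystery, Science

Base: id=8 (Mystery) at lev 0.
Iteration 1: rows with parent_id in {8} -> Science (id 9, lev 1), Classical (id 14, lev 1).
Iteration 2: rows with parent_id in {9,14} -> Drama (id 12, lev 2).
Iteration 3: no rows with parent_id in {12}; recursion stops.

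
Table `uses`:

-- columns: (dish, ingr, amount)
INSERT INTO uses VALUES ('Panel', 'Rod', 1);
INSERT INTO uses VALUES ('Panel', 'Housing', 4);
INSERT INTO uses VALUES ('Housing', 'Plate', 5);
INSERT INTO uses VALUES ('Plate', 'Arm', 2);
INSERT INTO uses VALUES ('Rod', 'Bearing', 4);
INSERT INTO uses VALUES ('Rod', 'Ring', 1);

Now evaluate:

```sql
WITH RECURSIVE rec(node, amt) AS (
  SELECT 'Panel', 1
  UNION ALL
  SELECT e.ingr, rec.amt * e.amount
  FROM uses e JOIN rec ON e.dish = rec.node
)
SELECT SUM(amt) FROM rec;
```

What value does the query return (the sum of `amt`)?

71

Base: (Panel, amt=1).
Iteration 1: components of {Panel} -> Housing = 1*4 = 4, Rod = 1*1 = 1.
Iteration 2: components of {Housing,Rod} -> Bearing = 1*4 = 4, Plate = 4*5 = 20, Ring = 1*1 = 1.
Iteration 3: components of {Bearing,Plate,Ring} -> Arm = 20*2 = 40.
Iteration 4: no further components; recursion stops.
SUM(amt) = 1 + 1 + 4 + 4 + 1 + 20 + 40 = 71.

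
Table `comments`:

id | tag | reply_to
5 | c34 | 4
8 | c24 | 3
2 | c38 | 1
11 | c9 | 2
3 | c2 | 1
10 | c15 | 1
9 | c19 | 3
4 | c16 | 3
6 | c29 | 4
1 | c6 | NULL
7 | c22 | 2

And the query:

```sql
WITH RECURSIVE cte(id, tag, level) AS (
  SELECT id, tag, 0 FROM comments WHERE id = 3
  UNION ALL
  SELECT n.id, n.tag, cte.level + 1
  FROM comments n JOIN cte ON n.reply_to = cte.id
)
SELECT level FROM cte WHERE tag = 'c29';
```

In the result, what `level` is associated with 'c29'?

Base: id=3 (c2) at level 0.
Iteration 1: rows with reply_to in {3} -> c16 (id 4, level 1), c24 (id 8, level 1), c19 (id 9, level 1).
Iteration 2: rows with reply_to in {4,8,9} -> c34 (id 5, level 2), c29 (id 6, level 2).
Iteration 3: no rows with reply_to in {5,6}; recursion stops.

2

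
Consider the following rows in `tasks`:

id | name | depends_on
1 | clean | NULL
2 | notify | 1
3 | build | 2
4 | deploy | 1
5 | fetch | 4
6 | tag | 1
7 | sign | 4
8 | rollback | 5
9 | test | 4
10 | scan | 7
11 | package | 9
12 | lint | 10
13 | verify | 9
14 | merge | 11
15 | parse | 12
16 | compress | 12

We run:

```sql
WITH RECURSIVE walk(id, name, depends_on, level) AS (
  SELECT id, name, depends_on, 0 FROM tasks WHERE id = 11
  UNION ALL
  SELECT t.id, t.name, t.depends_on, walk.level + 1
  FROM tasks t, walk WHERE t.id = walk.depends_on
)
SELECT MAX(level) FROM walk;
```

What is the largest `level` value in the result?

Base: id=11 (package), depends_on=9, level 0.
Iteration 1: join on id=9 -> test (id 9, depends_on=4, level 1).
Iteration 2: join on id=4 -> deploy (id 4, depends_on=1, level 2).
Iteration 3: join on id=1 -> clean (id 1, depends_on=NULL, level 3).
Iteration 4: depends_on is NULL; no match; recursion stops.
level values: 0, 1, 2, 3; the maximum is 3.

3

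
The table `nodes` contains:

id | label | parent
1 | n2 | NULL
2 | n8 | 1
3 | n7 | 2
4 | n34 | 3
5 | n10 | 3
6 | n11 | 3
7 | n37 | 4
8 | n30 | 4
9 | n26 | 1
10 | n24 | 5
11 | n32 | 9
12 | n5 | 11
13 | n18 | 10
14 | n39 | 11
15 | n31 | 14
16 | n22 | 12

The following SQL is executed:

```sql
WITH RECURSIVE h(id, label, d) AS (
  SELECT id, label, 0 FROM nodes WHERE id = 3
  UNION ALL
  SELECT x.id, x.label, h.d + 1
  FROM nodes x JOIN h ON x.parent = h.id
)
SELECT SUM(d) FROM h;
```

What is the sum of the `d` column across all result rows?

12

Base: id=3 (n7) at d 0.
Iteration 1: rows with parent in {3} -> n34 (id 4, d 1), n10 (id 5, d 1), n11 (id 6, d 1).
Iteration 2: rows with parent in {4,5,6} -> n37 (id 7, d 2), n30 (id 8, d 2), n24 (id 10, d 2).
Iteration 3: rows with parent in {7,8,10} -> n18 (id 13, d 3).
Iteration 4: no rows with parent in {13}; recursion stops.
SUM(d) = 0 + 1 + 1 + 1 + 2 + 2 + 2 + 3 = 12.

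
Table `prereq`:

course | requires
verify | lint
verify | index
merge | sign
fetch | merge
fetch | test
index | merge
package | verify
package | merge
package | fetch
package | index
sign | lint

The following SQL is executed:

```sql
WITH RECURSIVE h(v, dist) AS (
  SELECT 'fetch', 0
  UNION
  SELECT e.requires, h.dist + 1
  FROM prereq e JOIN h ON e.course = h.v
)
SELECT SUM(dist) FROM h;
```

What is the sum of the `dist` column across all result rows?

7

Base: (fetch, dist=0).
Iteration 1: edges from {fetch} -> (merge, dist=1), (test, dist=1).
Iteration 2: edges from {merge,test} -> (sign, dist=2).
Iteration 3: edges from {sign} -> (lint, dist=3).
Iteration 4: no outgoing edges from {lint}; recursion stops.
SUM(dist) = 0 + 1 + 1 + 2 + 3 = 7.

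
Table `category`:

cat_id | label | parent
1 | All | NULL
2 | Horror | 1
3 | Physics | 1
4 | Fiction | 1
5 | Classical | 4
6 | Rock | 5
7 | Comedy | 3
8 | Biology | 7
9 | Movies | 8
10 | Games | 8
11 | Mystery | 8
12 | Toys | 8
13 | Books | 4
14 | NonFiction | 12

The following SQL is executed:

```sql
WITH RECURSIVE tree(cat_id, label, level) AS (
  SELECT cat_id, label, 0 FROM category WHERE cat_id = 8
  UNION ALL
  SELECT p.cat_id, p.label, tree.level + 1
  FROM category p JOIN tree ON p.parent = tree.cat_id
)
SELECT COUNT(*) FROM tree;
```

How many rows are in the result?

6

Base: cat_id=8 (Biology) at level 0.
Iteration 1: rows with parent in {8} -> Movies (id 9, level 1), Games (id 10, level 1), Mystery (id 11, level 1), Toys (id 12, level 1).
Iteration 2: rows with parent in {9,10,11,12} -> NonFiction (id 14, level 2).
Iteration 3: no rows with parent in {14}; recursion stops.
Total rows emitted: 6.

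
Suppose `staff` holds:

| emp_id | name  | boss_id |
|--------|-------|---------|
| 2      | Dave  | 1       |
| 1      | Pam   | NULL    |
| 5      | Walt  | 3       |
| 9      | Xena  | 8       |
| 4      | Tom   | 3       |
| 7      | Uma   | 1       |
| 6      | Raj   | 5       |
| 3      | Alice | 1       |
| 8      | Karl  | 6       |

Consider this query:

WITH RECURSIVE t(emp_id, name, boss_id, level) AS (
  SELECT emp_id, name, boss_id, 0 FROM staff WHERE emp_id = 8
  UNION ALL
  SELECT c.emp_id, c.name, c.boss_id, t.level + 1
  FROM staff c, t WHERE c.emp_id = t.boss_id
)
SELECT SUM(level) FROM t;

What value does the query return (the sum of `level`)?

Base: emp_id=8 (Karl), boss_id=6, level 0.
Iteration 1: join on emp_id=6 -> Raj (id 6, boss_id=5, level 1).
Iteration 2: join on emp_id=5 -> Walt (id 5, boss_id=3, level 2).
Iteration 3: join on emp_id=3 -> Alice (id 3, boss_id=1, level 3).
Iteration 4: join on emp_id=1 -> Pam (id 1, boss_id=NULL, level 4).
Iteration 5: boss_id is NULL; no match; recursion stops.
SUM(level) = 0 + 1 + 2 + 3 + 4 = 10.

10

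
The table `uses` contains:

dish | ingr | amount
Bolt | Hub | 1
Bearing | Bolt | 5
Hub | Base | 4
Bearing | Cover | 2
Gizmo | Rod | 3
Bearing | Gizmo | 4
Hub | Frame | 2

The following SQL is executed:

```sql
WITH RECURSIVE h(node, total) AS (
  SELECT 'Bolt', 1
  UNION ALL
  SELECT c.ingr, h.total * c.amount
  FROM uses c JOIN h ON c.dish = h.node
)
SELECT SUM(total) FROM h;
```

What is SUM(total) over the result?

Base: (Bolt, total=1).
Iteration 1: components of {Bolt} -> Hub = 1*1 = 1.
Iteration 2: components of {Hub} -> Base = 1*4 = 4, Frame = 1*2 = 2.
Iteration 3: no further components; recursion stops.
SUM(total) = 1 + 1 + 4 + 2 = 8.

8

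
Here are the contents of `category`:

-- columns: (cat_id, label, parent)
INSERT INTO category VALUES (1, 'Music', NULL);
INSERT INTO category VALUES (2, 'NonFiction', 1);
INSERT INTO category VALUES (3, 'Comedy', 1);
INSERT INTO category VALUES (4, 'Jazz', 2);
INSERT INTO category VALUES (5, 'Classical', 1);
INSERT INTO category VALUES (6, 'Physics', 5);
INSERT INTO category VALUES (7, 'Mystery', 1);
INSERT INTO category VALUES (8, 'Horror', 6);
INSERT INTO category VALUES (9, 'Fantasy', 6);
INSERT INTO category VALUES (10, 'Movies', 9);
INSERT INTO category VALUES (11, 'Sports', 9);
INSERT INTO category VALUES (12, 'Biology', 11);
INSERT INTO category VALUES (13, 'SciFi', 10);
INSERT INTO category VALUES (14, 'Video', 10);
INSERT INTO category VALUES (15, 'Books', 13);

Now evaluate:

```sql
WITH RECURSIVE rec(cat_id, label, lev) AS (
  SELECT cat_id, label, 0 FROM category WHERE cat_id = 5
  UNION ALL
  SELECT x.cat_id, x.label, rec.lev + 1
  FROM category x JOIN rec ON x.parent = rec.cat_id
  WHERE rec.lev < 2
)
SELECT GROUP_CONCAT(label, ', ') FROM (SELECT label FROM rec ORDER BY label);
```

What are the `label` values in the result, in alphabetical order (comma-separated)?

Classical, Fantasy, Horror, Physics

Base: cat_id=5 (Classical) at lev 0.
Iteration 1: rows with parent in {5} -> Physics (id 6, lev 1).
Iteration 2: rows with parent in {6} -> Horror (id 8, lev 2), Fantasy (id 9, lev 2).
Iteration 3: lev < 2 fails for all current rows; recursion stops.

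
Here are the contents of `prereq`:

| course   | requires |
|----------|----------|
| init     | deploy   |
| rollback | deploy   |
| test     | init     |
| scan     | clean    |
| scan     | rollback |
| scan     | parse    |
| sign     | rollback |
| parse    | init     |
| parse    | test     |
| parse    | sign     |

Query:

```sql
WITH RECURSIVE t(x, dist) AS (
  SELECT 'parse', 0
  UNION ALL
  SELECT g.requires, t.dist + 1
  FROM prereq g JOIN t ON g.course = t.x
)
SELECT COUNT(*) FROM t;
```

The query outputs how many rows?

Base: (parse, dist=0).
Iteration 1: edges from {parse} -> (init, dist=1), (sign, dist=1), (test, dist=1).
Iteration 2: edges from {init,sign,test} -> (deploy, dist=2), (init, dist=2), (rollback, dist=2).
Iteration 3: edges from {deploy,init,rollback} -> (deploy, dist=3) x2. [UNION ALL keeps all 2 new rows, including repeats]
Iteration 4: no outgoing edges from {deploy}; recursion stops.
Total rows emitted: 9.

9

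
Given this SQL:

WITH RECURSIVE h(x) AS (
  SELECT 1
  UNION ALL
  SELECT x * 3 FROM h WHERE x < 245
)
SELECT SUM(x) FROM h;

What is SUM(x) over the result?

1093

Base: x=1.
Iteration 1: 1 < 245 holds -> x = 1 * 3 = 3.
Iteration 2: 3 < 245 holds -> x = 3 * 3 = 9.
Iteration 3: 9 < 245 holds -> x = 9 * 3 = 27.
Iteration 4: 27 < 245 holds -> x = 27 * 3 = 81.
Iteration 5: 81 < 245 holds -> x = 81 * 3 = 243.
Iteration 6: 243 < 245 holds -> x = 243 * 3 = 729.
Iteration 7: 729 < 245 fails; recursion stops.
SUM(x) = 1 + 3 + 9 + 27 + 81 + 243 + 729 = 1093.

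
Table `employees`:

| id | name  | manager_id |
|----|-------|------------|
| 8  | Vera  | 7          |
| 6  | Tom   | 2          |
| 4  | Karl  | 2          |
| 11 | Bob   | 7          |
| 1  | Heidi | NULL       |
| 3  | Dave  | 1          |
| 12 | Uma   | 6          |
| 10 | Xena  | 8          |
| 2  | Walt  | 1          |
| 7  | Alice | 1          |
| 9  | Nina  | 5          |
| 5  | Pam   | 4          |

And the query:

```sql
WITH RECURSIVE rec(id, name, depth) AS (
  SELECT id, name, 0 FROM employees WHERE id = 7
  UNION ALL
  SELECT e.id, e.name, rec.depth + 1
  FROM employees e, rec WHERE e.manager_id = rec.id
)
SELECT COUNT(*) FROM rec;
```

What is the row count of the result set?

4

Base: id=7 (Alice) at depth 0.
Iteration 1: rows with manager_id in {7} -> Vera (id 8, depth 1), Bob (id 11, depth 1).
Iteration 2: rows with manager_id in {8,11} -> Xena (id 10, depth 2).
Iteration 3: no rows with manager_id in {10}; recursion stops.
Total rows emitted: 4.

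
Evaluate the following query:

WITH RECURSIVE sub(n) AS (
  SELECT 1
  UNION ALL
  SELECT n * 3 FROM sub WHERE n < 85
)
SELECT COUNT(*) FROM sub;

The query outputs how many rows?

6

Base: n=1.
Iteration 1: 1 < 85 holds -> n = 1 * 3 = 3.
Iteration 2: 3 < 85 holds -> n = 3 * 3 = 9.
Iteration 3: 9 < 85 holds -> n = 9 * 3 = 27.
Iteration 4: 27 < 85 holds -> n = 27 * 3 = 81.
Iteration 5: 81 < 85 holds -> n = 81 * 3 = 243.
Iteration 6: 243 < 85 fails; recursion stops.
Total rows emitted: 6.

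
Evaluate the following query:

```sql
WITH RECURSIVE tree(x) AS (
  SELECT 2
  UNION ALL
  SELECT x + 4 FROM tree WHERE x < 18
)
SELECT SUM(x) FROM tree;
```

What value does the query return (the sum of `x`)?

50

Base: x=2.
Iteration 1: 2 < 18 holds -> x = 2 + 4 = 6.
Iteration 2: 6 < 18 holds -> x = 6 + 4 = 10.
Iteration 3: 10 < 18 holds -> x = 10 + 4 = 14.
Iteration 4: 14 < 18 holds -> x = 14 + 4 = 18.
Iteration 5: 18 < 18 fails; recursion stops.
SUM(x) = 2 + 6 + 10 + 14 + 18 = 50.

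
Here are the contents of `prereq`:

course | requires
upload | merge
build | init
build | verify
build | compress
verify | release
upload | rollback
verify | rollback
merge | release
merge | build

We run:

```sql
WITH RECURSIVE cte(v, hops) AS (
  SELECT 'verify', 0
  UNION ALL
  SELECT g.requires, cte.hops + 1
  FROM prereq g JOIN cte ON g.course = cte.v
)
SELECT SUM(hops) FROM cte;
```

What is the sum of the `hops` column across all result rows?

Base: (verify, hops=0).
Iteration 1: edges from {verify} -> (release, hops=1), (rollback, hops=1).
Iteration 2: no outgoing edges from {release,rollback}; recursion stops.
SUM(hops) = 0 + 1 + 1 = 2.

2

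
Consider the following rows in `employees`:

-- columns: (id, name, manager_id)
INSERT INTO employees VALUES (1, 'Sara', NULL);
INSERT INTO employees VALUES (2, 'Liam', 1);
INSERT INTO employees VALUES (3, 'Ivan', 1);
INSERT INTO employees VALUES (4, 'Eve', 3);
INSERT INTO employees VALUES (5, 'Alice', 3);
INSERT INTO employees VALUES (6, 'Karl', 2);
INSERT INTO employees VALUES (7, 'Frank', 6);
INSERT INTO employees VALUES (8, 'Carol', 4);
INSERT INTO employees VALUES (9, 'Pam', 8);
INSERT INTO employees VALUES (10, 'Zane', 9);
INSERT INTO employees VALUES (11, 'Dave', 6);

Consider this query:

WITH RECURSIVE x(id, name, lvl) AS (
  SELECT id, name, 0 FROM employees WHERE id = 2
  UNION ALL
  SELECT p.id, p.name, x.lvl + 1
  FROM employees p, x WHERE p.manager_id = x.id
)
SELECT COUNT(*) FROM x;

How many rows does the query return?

4

Base: id=2 (Liam) at lvl 0.
Iteration 1: rows with manager_id in {2} -> Karl (id 6, lvl 1).
Iteration 2: rows with manager_id in {6} -> Frank (id 7, lvl 2), Dave (id 11, lvl 2).
Iteration 3: no rows with manager_id in {7,11}; recursion stops.
Total rows emitted: 4.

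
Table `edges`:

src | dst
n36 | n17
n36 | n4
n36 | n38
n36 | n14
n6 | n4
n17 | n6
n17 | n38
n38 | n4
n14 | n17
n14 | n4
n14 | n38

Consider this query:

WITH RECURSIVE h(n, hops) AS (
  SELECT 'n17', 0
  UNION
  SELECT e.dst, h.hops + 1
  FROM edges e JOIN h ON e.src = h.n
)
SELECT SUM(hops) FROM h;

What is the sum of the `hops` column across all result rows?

Base: (n17, hops=0).
Iteration 1: edges from {n17} -> (n38, hops=1), (n6, hops=1).
Iteration 2: edges from {n38,n6} -> (n4, hops=2). [UNION drops 1 duplicate row(s)]
Iteration 3: no outgoing edges from {n4}; recursion stops.
SUM(hops) = 0 + 1 + 1 + 2 = 4.

4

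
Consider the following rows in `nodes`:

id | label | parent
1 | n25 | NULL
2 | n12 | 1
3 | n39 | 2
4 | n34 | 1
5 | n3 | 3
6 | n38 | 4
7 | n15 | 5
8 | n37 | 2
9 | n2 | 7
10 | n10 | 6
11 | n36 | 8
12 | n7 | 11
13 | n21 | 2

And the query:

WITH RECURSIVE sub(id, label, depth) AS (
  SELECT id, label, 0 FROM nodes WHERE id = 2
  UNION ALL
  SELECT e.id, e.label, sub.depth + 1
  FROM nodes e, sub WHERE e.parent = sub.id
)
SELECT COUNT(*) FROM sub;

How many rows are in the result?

9

Base: id=2 (n12) at depth 0.
Iteration 1: rows with parent in {2} -> n39 (id 3, depth 1), n37 (id 8, depth 1), n21 (id 13, depth 1).
Iteration 2: rows with parent in {3,8,13} -> n3 (id 5, depth 2), n36 (id 11, depth 2).
Iteration 3: rows with parent in {5,11} -> n15 (id 7, depth 3), n7 (id 12, depth 3).
Iteration 4: rows with parent in {7,12} -> n2 (id 9, depth 4).
Iteration 5: no rows with parent in {9}; recursion stops.
Total rows emitted: 9.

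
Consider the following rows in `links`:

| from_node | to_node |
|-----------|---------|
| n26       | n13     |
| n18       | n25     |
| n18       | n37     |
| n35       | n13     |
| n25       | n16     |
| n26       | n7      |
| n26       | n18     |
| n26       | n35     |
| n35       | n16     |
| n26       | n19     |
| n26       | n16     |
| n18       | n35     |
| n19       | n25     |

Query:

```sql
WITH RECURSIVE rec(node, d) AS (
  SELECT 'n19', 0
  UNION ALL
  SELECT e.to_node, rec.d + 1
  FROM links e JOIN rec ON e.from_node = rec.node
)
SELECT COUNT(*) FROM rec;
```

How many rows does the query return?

3

Base: (n19, d=0).
Iteration 1: edges from {n19} -> (n25, d=1).
Iteration 2: edges from {n25} -> (n16, d=2).
Iteration 3: no outgoing edges from {n16}; recursion stops.
Total rows emitted: 3.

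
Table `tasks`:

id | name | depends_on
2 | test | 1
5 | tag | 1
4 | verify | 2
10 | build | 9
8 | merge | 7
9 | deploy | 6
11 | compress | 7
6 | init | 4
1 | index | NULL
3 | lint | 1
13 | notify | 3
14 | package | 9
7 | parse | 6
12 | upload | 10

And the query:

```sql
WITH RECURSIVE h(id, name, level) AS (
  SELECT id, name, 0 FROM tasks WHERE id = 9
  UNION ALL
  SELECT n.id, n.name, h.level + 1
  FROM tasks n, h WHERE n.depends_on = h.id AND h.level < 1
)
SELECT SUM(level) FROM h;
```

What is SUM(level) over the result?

Base: id=9 (deploy) at level 0.
Iteration 1: rows with depends_on in {9} -> build (id 10, level 1), package (id 14, level 1).
Iteration 2: level < 1 fails for all current rows; recursion stops.
SUM(level) = 0 + 1 + 1 = 2.

2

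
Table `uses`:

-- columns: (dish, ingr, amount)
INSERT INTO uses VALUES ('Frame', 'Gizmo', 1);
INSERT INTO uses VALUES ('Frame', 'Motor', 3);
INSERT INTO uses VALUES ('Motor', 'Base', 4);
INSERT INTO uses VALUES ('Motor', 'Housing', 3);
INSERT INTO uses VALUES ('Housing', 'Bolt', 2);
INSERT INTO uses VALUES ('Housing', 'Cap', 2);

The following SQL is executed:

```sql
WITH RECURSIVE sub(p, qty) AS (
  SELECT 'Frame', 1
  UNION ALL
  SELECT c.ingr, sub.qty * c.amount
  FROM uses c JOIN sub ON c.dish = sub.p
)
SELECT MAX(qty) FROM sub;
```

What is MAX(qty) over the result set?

Base: (Frame, qty=1).
Iteration 1: components of {Frame} -> Gizmo = 1*1 = 1, Motor = 1*3 = 3.
Iteration 2: components of {Gizmo,Motor} -> Base = 3*4 = 12, Housing = 3*3 = 9.
Iteration 3: components of {Base,Housing} -> Bolt = 9*2 = 18, Cap = 9*2 = 18.
Iteration 4: no further components; recursion stops.
qty values: 1, 1, 3, 12, 9, 18, 18; the maximum is 18.

18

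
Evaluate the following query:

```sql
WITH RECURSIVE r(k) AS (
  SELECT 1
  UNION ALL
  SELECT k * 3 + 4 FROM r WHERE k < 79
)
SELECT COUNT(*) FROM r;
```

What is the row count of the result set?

Base: k=1.
Iteration 1: 1 < 79 holds -> k = 1 * 3 + 4 = 7.
Iteration 2: 7 < 79 holds -> k = 7 * 3 + 4 = 25.
Iteration 3: 25 < 79 holds -> k = 25 * 3 + 4 = 79.
Iteration 4: 79 < 79 fails; recursion stops.
Total rows emitted: 4.

4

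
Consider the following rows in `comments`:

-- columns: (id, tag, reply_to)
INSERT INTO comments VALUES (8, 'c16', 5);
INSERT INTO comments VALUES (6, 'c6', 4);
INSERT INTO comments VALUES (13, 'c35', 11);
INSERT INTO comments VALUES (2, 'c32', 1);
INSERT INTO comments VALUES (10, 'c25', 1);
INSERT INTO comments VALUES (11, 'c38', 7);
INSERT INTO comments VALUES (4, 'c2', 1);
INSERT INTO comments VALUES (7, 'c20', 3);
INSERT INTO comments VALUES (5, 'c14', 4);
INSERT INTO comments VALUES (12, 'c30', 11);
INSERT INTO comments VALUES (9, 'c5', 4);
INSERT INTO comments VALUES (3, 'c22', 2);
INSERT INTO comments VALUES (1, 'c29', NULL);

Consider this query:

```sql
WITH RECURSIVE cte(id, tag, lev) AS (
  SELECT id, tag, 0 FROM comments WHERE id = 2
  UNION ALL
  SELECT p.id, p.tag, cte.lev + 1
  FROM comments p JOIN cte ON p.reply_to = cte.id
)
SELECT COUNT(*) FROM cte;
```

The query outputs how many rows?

Base: id=2 (c32) at lev 0.
Iteration 1: rows with reply_to in {2} -> c22 (id 3, lev 1).
Iteration 2: rows with reply_to in {3} -> c20 (id 7, lev 2).
Iteration 3: rows with reply_to in {7} -> c38 (id 11, lev 3).
Iteration 4: rows with reply_to in {11} -> c30 (id 12, lev 4), c35 (id 13, lev 4).
Iteration 5: no rows with reply_to in {12,13}; recursion stops.
Total rows emitted: 6.

6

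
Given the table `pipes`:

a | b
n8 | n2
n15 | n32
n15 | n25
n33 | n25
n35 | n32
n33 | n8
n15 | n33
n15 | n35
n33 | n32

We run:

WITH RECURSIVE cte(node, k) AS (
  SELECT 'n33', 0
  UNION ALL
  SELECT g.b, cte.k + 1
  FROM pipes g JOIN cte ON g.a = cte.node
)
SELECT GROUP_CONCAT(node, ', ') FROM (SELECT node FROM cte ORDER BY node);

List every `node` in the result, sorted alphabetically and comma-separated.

Base: (n33, k=0).
Iteration 1: edges from {n33} -> (n25, k=1), (n32, k=1), (n8, k=1).
Iteration 2: edges from {n25,n32,n8} -> (n2, k=2).
Iteration 3: no outgoing edges from {n2}; recursion stops.

n2, n25, n32, n33, n8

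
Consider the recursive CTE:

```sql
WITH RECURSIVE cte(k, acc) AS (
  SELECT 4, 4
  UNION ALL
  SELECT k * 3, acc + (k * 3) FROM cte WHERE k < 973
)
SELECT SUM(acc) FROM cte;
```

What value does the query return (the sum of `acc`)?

6544

Base: k=4, acc=4.
Iteration 1: 4 < 973 holds -> k = 4 * 3 = 12, acc = 4 + 12 = 16.
Iteration 2: 12 < 973 holds -> k = 12 * 3 = 36, acc = 16 + 36 = 52.
Iteration 3: 36 < 973 holds -> k = 36 * 3 = 108, acc = 52 + 108 = 160.
Iteration 4: 108 < 973 holds -> k = 108 * 3 = 324, acc = 160 + 324 = 484.
Iteration 5: 324 < 973 holds -> k = 324 * 3 = 972, acc = 484 + 972 = 1456.
Iteration 6: 972 < 973 holds -> k = 972 * 3 = 2916, acc = 1456 + 2916 = 4372.
Iteration 7: 2916 < 973 fails; recursion stops.
SUM(acc) = 4 + 16 + 52 + 160 + 484 + 1456 + 4372 = 6544.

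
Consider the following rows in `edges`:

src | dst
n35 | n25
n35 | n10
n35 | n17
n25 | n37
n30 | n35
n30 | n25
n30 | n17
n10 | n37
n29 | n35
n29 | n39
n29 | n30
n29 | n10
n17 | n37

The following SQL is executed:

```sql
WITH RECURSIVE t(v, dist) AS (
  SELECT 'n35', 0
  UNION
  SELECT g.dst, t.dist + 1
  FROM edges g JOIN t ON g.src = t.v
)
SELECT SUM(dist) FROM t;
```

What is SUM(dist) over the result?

5

Base: (n35, dist=0).
Iteration 1: edges from {n35} -> (n10, dist=1), (n17, dist=1), (n25, dist=1).
Iteration 2: edges from {n10,n17,n25} -> (n37, dist=2). [UNION drops 2 duplicate row(s)]
Iteration 3: no outgoing edges from {n37}; recursion stops.
SUM(dist) = 0 + 1 + 1 + 1 + 2 = 5.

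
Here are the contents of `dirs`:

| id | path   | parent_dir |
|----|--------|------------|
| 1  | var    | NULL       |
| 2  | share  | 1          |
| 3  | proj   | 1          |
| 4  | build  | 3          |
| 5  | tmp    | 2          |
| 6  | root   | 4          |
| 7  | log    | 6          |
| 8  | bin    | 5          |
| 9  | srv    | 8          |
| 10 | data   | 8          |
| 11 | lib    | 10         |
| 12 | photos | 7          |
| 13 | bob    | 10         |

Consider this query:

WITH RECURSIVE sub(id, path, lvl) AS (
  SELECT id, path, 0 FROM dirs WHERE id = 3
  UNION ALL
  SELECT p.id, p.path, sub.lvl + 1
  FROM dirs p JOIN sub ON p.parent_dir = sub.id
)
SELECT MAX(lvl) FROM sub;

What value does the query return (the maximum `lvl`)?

4

Base: id=3 (proj) at lvl 0.
Iteration 1: rows with parent_dir in {3} -> build (id 4, lvl 1).
Iteration 2: rows with parent_dir in {4} -> root (id 6, lvl 2).
Iteration 3: rows with parent_dir in {6} -> log (id 7, lvl 3).
Iteration 4: rows with parent_dir in {7} -> photos (id 12, lvl 4).
Iteration 5: no rows with parent_dir in {12}; recursion stops.
lvl values: 0, 1, 2, 3, 4; the maximum is 4.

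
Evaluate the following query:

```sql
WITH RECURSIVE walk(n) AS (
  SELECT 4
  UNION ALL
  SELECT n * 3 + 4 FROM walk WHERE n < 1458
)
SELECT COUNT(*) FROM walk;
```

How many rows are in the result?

7

Base: n=4.
Iteration 1: 4 < 1458 holds -> n = 4 * 3 + 4 = 16.
Iteration 2: 16 < 1458 holds -> n = 16 * 3 + 4 = 52.
Iteration 3: 52 < 1458 holds -> n = 52 * 3 + 4 = 160.
Iteration 4: 160 < 1458 holds -> n = 160 * 3 + 4 = 484.
Iteration 5: 484 < 1458 holds -> n = 484 * 3 + 4 = 1456.
Iteration 6: 1456 < 1458 holds -> n = 1456 * 3 + 4 = 4372.
Iteration 7: 4372 < 1458 fails; recursion stops.
Total rows emitted: 7.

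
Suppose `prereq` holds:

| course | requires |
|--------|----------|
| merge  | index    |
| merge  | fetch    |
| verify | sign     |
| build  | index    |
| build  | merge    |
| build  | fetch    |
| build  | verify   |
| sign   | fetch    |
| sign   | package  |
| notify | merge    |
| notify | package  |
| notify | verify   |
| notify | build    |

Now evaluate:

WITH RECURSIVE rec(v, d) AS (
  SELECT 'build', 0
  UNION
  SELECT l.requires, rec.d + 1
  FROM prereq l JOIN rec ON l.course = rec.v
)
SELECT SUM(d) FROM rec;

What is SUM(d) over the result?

16

Base: (build, d=0).
Iteration 1: edges from {build} -> (fetch, d=1), (index, d=1), (merge, d=1), (verify, d=1).
Iteration 2: edges from {fetch,index,merge,verify} -> (fetch, d=2), (index, d=2), (sign, d=2).
Iteration 3: edges from {fetch,index,sign} -> (fetch, d=3), (package, d=3).
Iteration 4: no outgoing edges from {fetch,package}; recursion stops.
SUM(d) = 0 + 1 + 1 + 1 + 1 + 2 + 2 + 2 + 3 + 3 = 16.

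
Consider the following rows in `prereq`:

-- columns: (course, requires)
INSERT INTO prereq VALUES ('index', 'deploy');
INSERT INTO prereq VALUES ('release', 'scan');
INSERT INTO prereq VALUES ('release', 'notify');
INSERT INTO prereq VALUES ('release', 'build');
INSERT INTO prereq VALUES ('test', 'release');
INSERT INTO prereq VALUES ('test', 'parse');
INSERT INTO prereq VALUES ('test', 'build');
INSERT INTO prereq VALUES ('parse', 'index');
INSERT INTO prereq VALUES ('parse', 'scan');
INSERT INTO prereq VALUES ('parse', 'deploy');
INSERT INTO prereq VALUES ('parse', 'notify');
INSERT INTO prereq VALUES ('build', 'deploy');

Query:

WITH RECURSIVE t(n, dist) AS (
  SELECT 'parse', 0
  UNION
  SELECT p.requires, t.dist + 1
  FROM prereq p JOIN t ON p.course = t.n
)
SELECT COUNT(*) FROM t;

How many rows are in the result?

6

Base: (parse, dist=0).
Iteration 1: edges from {parse} -> (deploy, dist=1), (index, dist=1), (notify, dist=1), (scan, dist=1).
Iteration 2: edges from {deploy,index,notify,scan} -> (deploy, dist=2).
Iteration 3: no outgoing edges from {deploy}; recursion stops.
Total rows emitted: 6.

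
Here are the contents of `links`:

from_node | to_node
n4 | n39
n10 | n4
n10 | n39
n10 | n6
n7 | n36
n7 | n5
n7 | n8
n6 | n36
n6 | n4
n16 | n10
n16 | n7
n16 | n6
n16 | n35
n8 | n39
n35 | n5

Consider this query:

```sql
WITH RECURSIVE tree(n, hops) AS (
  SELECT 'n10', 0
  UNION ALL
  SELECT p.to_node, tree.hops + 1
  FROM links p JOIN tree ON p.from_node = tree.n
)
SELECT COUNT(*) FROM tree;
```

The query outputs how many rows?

Base: (n10, hops=0).
Iteration 1: edges from {n10} -> (n39, hops=1), (n4, hops=1), (n6, hops=1).
Iteration 2: edges from {n39,n4,n6} -> (n36, hops=2), (n39, hops=2), (n4, hops=2).
Iteration 3: edges from {n36,n39,n4} -> (n39, hops=3).
Iteration 4: no outgoing edges from {n39}; recursion stops.
Total rows emitted: 8.

8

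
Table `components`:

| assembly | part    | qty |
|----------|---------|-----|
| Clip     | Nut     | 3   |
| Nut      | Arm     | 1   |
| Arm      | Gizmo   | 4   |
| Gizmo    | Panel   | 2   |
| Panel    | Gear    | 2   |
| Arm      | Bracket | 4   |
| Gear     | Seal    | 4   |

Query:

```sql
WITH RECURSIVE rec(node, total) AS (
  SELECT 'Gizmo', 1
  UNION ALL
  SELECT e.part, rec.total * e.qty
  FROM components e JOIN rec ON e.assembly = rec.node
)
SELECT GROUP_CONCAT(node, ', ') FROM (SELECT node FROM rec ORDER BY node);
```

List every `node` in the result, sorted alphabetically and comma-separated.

Gear, Gizmo, Panel, Seal

Base: (Gizmo, total=1).
Iteration 1: components of {Gizmo} -> Panel = 1*2 = 2.
Iteration 2: components of {Panel} -> Gear = 2*2 = 4.
Iteration 3: components of {Gear} -> Seal = 4*4 = 16.
Iteration 4: no further components; recursion stops.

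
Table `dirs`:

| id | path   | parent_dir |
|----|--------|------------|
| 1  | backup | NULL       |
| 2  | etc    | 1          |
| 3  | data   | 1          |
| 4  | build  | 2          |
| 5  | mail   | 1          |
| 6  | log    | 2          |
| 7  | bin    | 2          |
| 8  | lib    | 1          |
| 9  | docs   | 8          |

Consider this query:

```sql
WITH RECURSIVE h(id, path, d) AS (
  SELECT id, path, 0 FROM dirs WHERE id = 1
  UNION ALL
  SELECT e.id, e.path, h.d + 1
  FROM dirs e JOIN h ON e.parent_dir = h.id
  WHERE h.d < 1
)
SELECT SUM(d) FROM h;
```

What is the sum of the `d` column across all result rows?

4

Base: id=1 (backup) at d 0.
Iteration 1: rows with parent_dir in {1} -> etc (id 2, d 1), data (id 3, d 1), mail (id 5, d 1), lib (id 8, d 1).
Iteration 2: d < 1 fails for all current rows; recursion stops.
SUM(d) = 0 + 1 + 1 + 1 + 1 = 4.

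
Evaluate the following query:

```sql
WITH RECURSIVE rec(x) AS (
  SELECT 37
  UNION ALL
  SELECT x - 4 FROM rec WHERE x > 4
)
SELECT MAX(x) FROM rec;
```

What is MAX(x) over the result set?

37

Base: x=37.
Iteration 1: 37 > 4 holds -> x = 37 - 4 = 33.
Iteration 2: 33 > 4 holds -> x = 33 - 4 = 29.
Iteration 3: 29 > 4 holds -> x = 29 - 4 = 25.
Iteration 4: 25 > 4 holds -> x = 25 - 4 = 21.
Iteration 5: 21 > 4 holds -> x = 21 - 4 = 17.
Iteration 6: 17 > 4 holds -> x = 17 - 4 = 13.
Iteration 7: 13 > 4 holds -> x = 13 - 4 = 9.
Iteration 8: 9 > 4 holds -> x = 9 - 4 = 5.
Iteration 9: 5 > 4 holds -> x = 5 - 4 = 1.
Iteration 10: 1 > 4 fails; recursion stops.
x values: 37, 33, 29, 25, 21, 17, 13, 9, 5, 1; the maximum is 37.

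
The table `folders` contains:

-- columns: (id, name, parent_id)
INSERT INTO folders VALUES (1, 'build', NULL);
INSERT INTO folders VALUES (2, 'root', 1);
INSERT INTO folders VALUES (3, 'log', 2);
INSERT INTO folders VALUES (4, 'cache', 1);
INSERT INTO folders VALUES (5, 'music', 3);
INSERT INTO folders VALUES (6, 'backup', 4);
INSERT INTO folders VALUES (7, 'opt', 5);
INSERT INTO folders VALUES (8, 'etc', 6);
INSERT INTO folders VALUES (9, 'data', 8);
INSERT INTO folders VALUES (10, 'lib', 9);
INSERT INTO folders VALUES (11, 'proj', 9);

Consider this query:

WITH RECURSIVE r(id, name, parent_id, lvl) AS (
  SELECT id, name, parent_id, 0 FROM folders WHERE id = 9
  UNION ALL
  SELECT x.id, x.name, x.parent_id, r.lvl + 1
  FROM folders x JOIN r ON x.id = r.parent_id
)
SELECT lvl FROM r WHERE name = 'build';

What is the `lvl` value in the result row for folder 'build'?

4

Base: id=9 (data), parent_id=8, lvl 0.
Iteration 1: join on id=8 -> etc (id 8, parent_id=6, lvl 1).
Iteration 2: join on id=6 -> backup (id 6, parent_id=4, lvl 2).
Iteration 3: join on id=4 -> cache (id 4, parent_id=1, lvl 3).
Iteration 4: join on id=1 -> build (id 1, parent_id=NULL, lvl 4).
Iteration 5: parent_id is NULL; no match; recursion stops.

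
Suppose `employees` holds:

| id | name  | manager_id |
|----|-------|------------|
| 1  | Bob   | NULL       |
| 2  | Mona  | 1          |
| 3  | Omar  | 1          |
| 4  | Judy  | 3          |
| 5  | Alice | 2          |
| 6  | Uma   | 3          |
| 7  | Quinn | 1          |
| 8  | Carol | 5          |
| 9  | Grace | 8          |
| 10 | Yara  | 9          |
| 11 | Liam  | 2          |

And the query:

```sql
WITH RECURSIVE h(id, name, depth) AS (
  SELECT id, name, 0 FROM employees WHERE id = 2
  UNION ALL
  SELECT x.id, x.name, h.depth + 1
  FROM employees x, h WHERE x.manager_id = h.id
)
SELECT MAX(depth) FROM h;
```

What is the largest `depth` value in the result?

Base: id=2 (Mona) at depth 0.
Iteration 1: rows with manager_id in {2} -> Alice (id 5, depth 1), Liam (id 11, depth 1).
Iteration 2: rows with manager_id in {5,11} -> Carol (id 8, depth 2).
Iteration 3: rows with manager_id in {8} -> Grace (id 9, depth 3).
Iteration 4: rows with manager_id in {9} -> Yara (id 10, depth 4).
Iteration 5: no rows with manager_id in {10}; recursion stops.
depth values: 0, 1, 1, 2, 3, 4; the maximum is 4.

4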